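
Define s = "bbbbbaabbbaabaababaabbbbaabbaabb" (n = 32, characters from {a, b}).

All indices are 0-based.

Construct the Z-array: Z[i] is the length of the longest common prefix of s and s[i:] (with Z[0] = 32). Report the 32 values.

Z[0]=32
i=1: outside box; Z[1]=4 scan→box=[1,5)
i=2: min(r-i=3, Z[1]=4)=3; Z[2]=3
i=3: min(r-i=2, Z[2]=3)=2; Z[3]=2
i=4: min(r-i=1, Z[3]=2)=1; Z[4]=1
i=5: outside box; Z[5]=0
i=6: outside box; Z[6]=0
i=7: outside box; Z[7]=3 scan→box=[7,10)
i=8: min(r-i=2, Z[1]=4)=2; Z[8]=2
i=9: min(r-i=1, Z[2]=3)=1; Z[9]=1
i=10: outside box; Z[10]=0
i=11: outside box; Z[11]=0
i=12: outside box; Z[12]=1 scan→box=[12,13)
i=13: outside box; Z[13]=0
i=14: outside box; Z[14]=0
i=15: outside box; Z[15]=1 scan→box=[15,16)
i=16: outside box; Z[16]=0
i=17: outside box; Z[17]=1 scan→box=[17,18)
i=18: outside box; Z[18]=0
i=19: outside box; Z[19]=0
i=20: outside box; Z[20]=4 scan→box=[20,24)
i=21: min(r-i=3, Z[1]=4)=3; Z[21]=3
i=22: min(r-i=2, Z[2]=3)=2; Z[22]=2
i=23: min(r-i=1, Z[3]=2)=1; Z[23]=1
i=24: outside box; Z[24]=0
i=25: outside box; Z[25]=0
i=26: outside box; Z[26]=2 scan→box=[26,28)
i=27: min(r-i=1, Z[1]=4)=1; Z[27]=1
i=28: outside box; Z[28]=0
i=29: outside box; Z[29]=0
i=30: outside box; Z[30]=2 scan→box=[30,32)
i=31: min(r-i=1, Z[1]=4)=1; Z[31]=1

[32, 4, 3, 2, 1, 0, 0, 3, 2, 1, 0, 0, 1, 0, 0, 1, 0, 1, 0, 0, 4, 3, 2, 1, 0, 0, 2, 1, 0, 0, 2, 1]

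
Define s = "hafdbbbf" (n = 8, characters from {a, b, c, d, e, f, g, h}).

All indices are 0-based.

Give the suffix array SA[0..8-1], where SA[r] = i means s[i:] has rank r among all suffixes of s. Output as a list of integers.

sorted suffixes:
  #0 SA[0]=1  'afdbbbf'
  #1 SA[1]=4  'bbbf'
  #2 SA[2]=5  'bbf'
  #3 SA[3]=6  'bf'
  #4 SA[4]=3  'dbbbf'
  #5 SA[5]=7  'f'
  #6 SA[6]=2  'fdbbbf'
  #7 SA[7]=0  'hafdbbbf'

[1, 4, 5, 6, 3, 7, 2, 0]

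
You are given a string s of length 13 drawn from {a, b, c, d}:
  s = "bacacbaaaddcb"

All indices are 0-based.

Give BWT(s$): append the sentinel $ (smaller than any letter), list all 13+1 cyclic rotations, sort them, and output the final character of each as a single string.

rank  rotation        last
    0  $bacacbaaaddcb  b
    1  aaaddcb$bacacb  b
    2  aaddcb$bacacba  a
    3  acacbaaaddcb$b  b
    4  acbaaaddcb$bac  c
    5  addcb$bacacbaa  a
    6  b$bacacbaaaddc  c
    7  baaaddcb$bacac  c
    8  bacacbaaaddcb$  $
    9  cacbaaaddcb$ba  a
   10  cb$bacacbaaadd  d
   11  cbaaaddcb$baca  a
   12  dcb$bacacbaaad  d
   13  ddcb$bacacbaaa  a

bbabcacc$adada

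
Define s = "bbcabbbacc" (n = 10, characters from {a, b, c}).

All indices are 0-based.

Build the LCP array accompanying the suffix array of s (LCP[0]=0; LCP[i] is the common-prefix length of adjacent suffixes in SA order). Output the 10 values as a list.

[0, 1, 0, 1, 2, 2, 1, 0, 1, 1]

rank→(start, suffix):
  0 → (3, 'abbbacc')
  1 → (7, 'acc')
  2 → (6, 'bacc')
  3 → (5, 'bbacc')
  4 → (4, 'bbbacc')
  5 → (0, 'bbcabbbacc')
  6 → (1, 'bcabbbacc')
  7 → (9, 'c')
  8 → (2, 'cabbbacc')
  9 → (8, 'cc')

SA = [3, 7, 6, 5, 4, 0, 1, 9, 2, 8]
rank  pair      lcp
   1  s[3:],s[7:]  1  'a'
   2  s[7:],s[6:]  0  ''
   3  s[6:],s[5:]  1  'b'
   4  s[5:],s[4:]  2  'bb'
   5  s[4:],s[0:]  2  'bb'
   6  s[0:],s[1:]  1  'b'
   7  s[1:],s[9:]  0  ''
   8  s[9:],s[2:]  1  'c'
   9  s[2:],s[8:]  1  'c'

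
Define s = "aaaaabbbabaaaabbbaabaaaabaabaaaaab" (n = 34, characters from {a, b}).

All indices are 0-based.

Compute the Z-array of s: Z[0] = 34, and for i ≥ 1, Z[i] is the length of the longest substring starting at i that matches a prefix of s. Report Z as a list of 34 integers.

Z[0]=34
i=1: i≥r, start 0; Z[1]=4 grow→box=[1,5)
i=2: min(r-i=3, Z[1]=4)=3; Z[2]=3
i=3: min(r-i=2, Z[2]=3)=2; Z[3]=2
i=4: min(r-i=1, Z[3]=2)=1; Z[4]=1
i=5: i≥r, start 0; Z[5]=0
i=6: i≥r, start 0; Z[6]=0
i=7: i≥r, start 0; Z[7]=0
i=8: i≥r, start 0; Z[8]=1 grow→box=[8,9)
i=9: i≥r, start 0; Z[9]=0
i=10: i≥r, start 0; Z[10]=4 grow→box=[10,14)
i=11: min(r-i=3, Z[1]=4)=3; Z[11]=3
i=12: min(r-i=2, Z[2]=3)=2; Z[12]=2
i=13: min(r-i=1, Z[3]=2)=1; Z[13]=1
i=14: i≥r, start 0; Z[14]=0
i=15: i≥r, start 0; Z[15]=0
i=16: i≥r, start 0; Z[16]=0
i=17: i≥r, start 0; Z[17]=2 grow→box=[17,19)
i=18: min(r-i=1, Z[1]=4)=1; Z[18]=1
i=19: i≥r, start 0; Z[19]=0
i=20: i≥r, start 0; Z[20]=4 grow→box=[20,24)
i=21: min(r-i=3, Z[1]=4)=3; Z[21]=3
i=22: min(r-i=2, Z[2]=3)=2; Z[22]=2
i=23: min(r-i=1, Z[3]=2)=1; Z[23]=1
i=24: i≥r, start 0; Z[24]=0
i=25: i≥r, start 0; Z[25]=2 grow→box=[25,27)
i=26: min(r-i=1, Z[1]=4)=1; Z[26]=1
i=27: i≥r, start 0; Z[27]=0
i=28: i≥r, start 0; Z[28]=6 grow→box=[28,34)
i=29: min(r-i=5, Z[1]=4)=4; Z[29]=4
i=30: min(r-i=4, Z[2]=3)=3; Z[30]=3
i=31: min(r-i=3, Z[3]=2)=2; Z[31]=2
i=32: min(r-i=2, Z[4]=1)=1; Z[32]=1
i=33: min(r-i=1, Z[5]=0)=0; Z[33]=0

[34, 4, 3, 2, 1, 0, 0, 0, 1, 0, 4, 3, 2, 1, 0, 0, 0, 2, 1, 0, 4, 3, 2, 1, 0, 2, 1, 0, 6, 4, 3, 2, 1, 0]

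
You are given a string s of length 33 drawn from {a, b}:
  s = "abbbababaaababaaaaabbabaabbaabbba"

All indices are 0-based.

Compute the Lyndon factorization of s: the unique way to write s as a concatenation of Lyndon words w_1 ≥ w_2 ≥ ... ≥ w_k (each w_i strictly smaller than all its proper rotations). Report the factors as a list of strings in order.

["abbb", "ab", "ab", "aaabab", "aaaaabbabaabbaabbb", "a"]

emit factor 1: 'abbb' (i=0, period=4)
emit factor 2: 'ab' (i=4, period=2)
emit factor 3: 'ab' (i=6, period=2)
emit factor 4: 'aaabab' (i=8, period=6)
emit factor 5: 'aaaaabbabaabbaabbb' (i=14, period=18)
emit factor 6: 'a' (i=32, period=1)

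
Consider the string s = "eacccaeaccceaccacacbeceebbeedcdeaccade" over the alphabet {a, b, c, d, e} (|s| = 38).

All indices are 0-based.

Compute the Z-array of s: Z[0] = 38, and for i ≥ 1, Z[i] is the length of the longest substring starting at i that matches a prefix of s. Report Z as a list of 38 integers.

Z[0]=38
i=1: outside box; Z[1]=0
i=2: outside box; Z[2]=0
i=3: outside box; Z[3]=0
i=4: outside box; Z[4]=0
i=5: outside box; Z[5]=0
i=6: outside box; Z[6]=5 extend→box=[6,11)
i=7: min(r-i=4, Z[1]=0)=0; Z[7]=0
i=8: min(r-i=3, Z[2]=0)=0; Z[8]=0
i=9: min(r-i=2, Z[3]=0)=0; Z[9]=0
i=10: min(r-i=1, Z[4]=0)=0; Z[10]=0
i=11: outside box; Z[11]=4 extend→box=[11,15)
i=12: min(r-i=3, Z[1]=0)=0; Z[12]=0
i=13: min(r-i=2, Z[2]=0)=0; Z[13]=0
i=14: min(r-i=1, Z[3]=0)=0; Z[14]=0
i=15: outside box; Z[15]=0
i=16: outside box; Z[16]=0
i=17: outside box; Z[17]=0
i=18: outside box; Z[18]=0
i=19: outside box; Z[19]=0
i=20: outside box; Z[20]=1 extend→box=[20,21)
i=21: outside box; Z[21]=0
i=22: outside box; Z[22]=1 extend→box=[22,23)
i=23: outside box; Z[23]=1 extend→box=[23,24)
i=24: outside box; Z[24]=0
i=25: outside box; Z[25]=0
i=26: outside box; Z[26]=1 extend→box=[26,27)
i=27: outside box; Z[27]=1 extend→box=[27,28)
i=28: outside box; Z[28]=0
i=29: outside box; Z[29]=0
i=30: outside box; Z[30]=0
i=31: outside box; Z[31]=4 extend→box=[31,35)
i=32: min(r-i=3, Z[1]=0)=0; Z[32]=0
i=33: min(r-i=2, Z[2]=0)=0; Z[33]=0
i=34: min(r-i=1, Z[3]=0)=0; Z[34]=0
i=35: outside box; Z[35]=0
i=36: outside box; Z[36]=0
i=37: outside box; Z[37]=1 extend→box=[37,38)

[38, 0, 0, 0, 0, 0, 5, 0, 0, 0, 0, 4, 0, 0, 0, 0, 0, 0, 0, 0, 1, 0, 1, 1, 0, 0, 1, 1, 0, 0, 0, 4, 0, 0, 0, 0, 0, 1]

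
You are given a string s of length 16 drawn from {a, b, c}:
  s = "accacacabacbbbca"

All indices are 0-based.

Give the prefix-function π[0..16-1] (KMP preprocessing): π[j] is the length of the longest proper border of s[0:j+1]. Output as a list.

[0, 0, 0, 1, 2, 1, 2, 1, 0, 1, 2, 0, 0, 0, 0, 1]

π[0] = 0
j=1 s[j]='c': π[1]=0 (border '')
j=2 s[j]='c': π[2]=0 (border '')
j=3 s[j]='a': π[3]=1 (border 'a')
j=4 s[j]='c': π[4]=2 (border 'ac')
j=5 s[j]='a': k: 2→0; π[5]=1 (border 'a')
j=6 s[j]='c': π[6]=2 (border 'ac')
j=7 s[j]='a': k: 2→0; π[7]=1 (border 'a')
j=8 s[j]='b': k: 1→0; π[8]=0 (border '')
j=9 s[j]='a': π[9]=1 (border 'a')
j=10 s[j]='c': π[10]=2 (border 'ac')
j=11 s[j]='b': k: 2→0; π[11]=0 (border '')
j=12 s[j]='b': π[12]=0 (border '')
j=13 s[j]='b': π[13]=0 (border '')
j=14 s[j]='c': π[14]=0 (border '')
j=15 s[j]='a': π[15]=1 (border 'a')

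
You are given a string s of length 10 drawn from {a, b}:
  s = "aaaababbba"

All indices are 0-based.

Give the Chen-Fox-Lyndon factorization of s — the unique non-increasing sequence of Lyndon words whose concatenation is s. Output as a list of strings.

["aaaababbb", "a"]

emit factor 1: 'aaaababbb' (i=0, period=9)
emit factor 2: 'a' (i=9, period=1)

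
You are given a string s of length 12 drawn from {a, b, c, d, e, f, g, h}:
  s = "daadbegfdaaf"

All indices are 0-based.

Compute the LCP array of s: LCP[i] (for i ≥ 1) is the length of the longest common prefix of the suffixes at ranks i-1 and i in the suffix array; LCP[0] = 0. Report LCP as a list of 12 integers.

rank→(start, suffix):
  0 → (1, 'aadbegfdaaf')
  1 → (9, 'aaf')
  2 → (2, 'adbegfdaaf')
  3 → (10, 'af')
  4 → (4, 'begfdaaf')
  5 → (0, 'daadbegfdaaf')
  6 → (8, 'daaf')
  7 → (3, 'dbegfdaaf')
  8 → (5, 'egfdaaf')
  9 → (11, 'f')
  10 → (7, 'fdaaf')
  11 → (6, 'gfdaaf')

SA = [1, 9, 2, 10, 4, 0, 8, 3, 5, 11, 7, 6]
[i] adj suffixes → lcp
  [1] 1/9 → 2 ('aa')
  [2] 9/2 → 1 ('a')
  [3] 2/10 → 1 ('a')
  [4] 10/4 → 0 ('')
  [5] 4/0 → 0 ('')
  [6] 0/8 → 3 ('daa')
  [7] 8/3 → 1 ('d')
  [8] 3/5 → 0 ('')
  [9] 5/11 → 0 ('')
  [10] 11/7 → 1 ('f')
  [11] 7/6 → 0 ('')

[0, 2, 1, 1, 0, 0, 3, 1, 0, 0, 1, 0]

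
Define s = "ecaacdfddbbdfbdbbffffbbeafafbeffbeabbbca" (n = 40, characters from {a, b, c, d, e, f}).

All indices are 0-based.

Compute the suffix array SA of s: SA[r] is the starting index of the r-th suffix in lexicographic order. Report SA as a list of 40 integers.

rank | idx | suffix
   0 |  39 | a
   1 |   2 | aacdfddbbdfbdbbffffbbeafafbeffbeabbbca
   2 |  34 | abbbca
   3 |   3 | acdfddbbdfbdbbffffbbeafafbeffbeabbbca
   4 |  24 | afafbeffbeabbbca
   5 |  26 | afbeffbeabbbca
   6 |  35 | bbbca
   7 |  36 | bbca
   8 |   9 | bbdfbdbbffffbbeafafbeffbeabbbca
   9 |  21 | bbeafafbeffbeabbbca
  10 |  15 | bbffffbbeafafbeffbeabbbca
  11 |  37 | bca
  12 |  13 | bdbbffffbbeafafbeffbeabbbca
  13 |  10 | bdfbdbbffffbbeafafbeffbeabbbca
  14 |  32 | beabbbca
  15 |  22 | beafafbeffbeabbbca
  16 |  28 | beffbeabbbca
  17 |  16 | bffffbbeafafbeffbeabbbca
  18 |  38 | ca
  19 |   1 | caacdfddbbdfbdbbffffbbeafafbeffbeabbbca
  20 |   4 | cdfddbbdfbdbbffffbbeafafbeffbeabbbca
  21 |   8 | dbbdfbdbbffffbbeafafbeffbeabbbca
  22 |  14 | dbbffffbbeafafbeffbeabbbca
  23 |   7 | ddbbdfbdbbffffbbeafafbeffbeabbbca
  24 |  11 | dfbdbbffffbbeafafbeffbeabbbca
  25 |   5 | dfddbbdfbdbbffffbbeafafbeffbeabbbca
  26 |  33 | eabbbca
  27 |  23 | eafafbeffbeabbbca
  28 |   0 | ecaacdfddbbdfbdbbffffbbeafafbeffbeabbbca
  29 |  29 | effbeabbbca
  30 |  25 | fafbeffbeabbbca
  31 |  20 | fbbeafafbeffbeabbbca
  32 |  12 | fbdbbffffbbeafafbeffbeabbbca
  33 |  31 | fbeabbbca
  34 |  27 | fbeffbeabbbca
  35 |   6 | fddbbdfbdbbffffbbeafafbeffbeabbbca
  36 |  19 | ffbbeafafbeffbeabbbca
  37 |  30 | ffbeabbbca
  38 |  18 | fffbbeafafbeffbeabbbca
  39 |  17 | ffffbbeafafbeffbeabbbca

[39, 2, 34, 3, 24, 26, 35, 36, 9, 21, 15, 37, 13, 10, 32, 22, 28, 16, 38, 1, 4, 8, 14, 7, 11, 5, 33, 23, 0, 29, 25, 20, 12, 31, 27, 6, 19, 30, 18, 17]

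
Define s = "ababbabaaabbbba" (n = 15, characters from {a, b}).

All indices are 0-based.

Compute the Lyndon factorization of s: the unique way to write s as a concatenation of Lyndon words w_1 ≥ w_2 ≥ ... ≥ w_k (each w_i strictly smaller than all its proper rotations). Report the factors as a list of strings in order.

["ababb", "ab", "aaabbbb", "a"]

emit factor 1: 'ababb' (i=0, period=5)
emit factor 2: 'ab' (i=5, period=2)
emit factor 3: 'aaabbbb' (i=7, period=7)
emit factor 4: 'a' (i=14, period=1)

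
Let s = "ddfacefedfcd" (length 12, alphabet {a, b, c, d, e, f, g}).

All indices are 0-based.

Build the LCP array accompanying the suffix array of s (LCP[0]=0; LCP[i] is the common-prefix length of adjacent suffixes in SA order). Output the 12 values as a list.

[0, 0, 1, 0, 1, 1, 2, 0, 1, 0, 1, 1]

rank→(start, suffix):
  0 → (3, 'acefedfcd')
  1 → (10, 'cd')
  2 → (4, 'cefedfcd')
  3 → (11, 'd')
  4 → (0, 'ddfacefedfcd')
  5 → (1, 'dfacefedfcd')
  6 → (8, 'dfcd')
  7 → (7, 'edfcd')
  8 → (5, 'efedfcd')
  9 → (2, 'facefedfcd')
  10 → (9, 'fcd')
  11 → (6, 'fedfcd')

SA = [3, 10, 4, 11, 0, 1, 8, 7, 5, 2, 9, 6]
rank  pair      lcp
   1  s[3:],s[10:]  0  ''
   2  s[10:],s[4:]  1  'c'
   3  s[4:],s[11:]  0  ''
   4  s[11:],s[0:]  1  'd'
   5  s[0:],s[1:]  1  'd'
   6  s[1:],s[8:]  2  'df'
   7  s[8:],s[7:]  0  ''
   8  s[7:],s[5:]  1  'e'
   9  s[5:],s[2:]  0  ''
  10  s[2:],s[9:]  1  'f'
  11  s[9:],s[6:]  1  'f'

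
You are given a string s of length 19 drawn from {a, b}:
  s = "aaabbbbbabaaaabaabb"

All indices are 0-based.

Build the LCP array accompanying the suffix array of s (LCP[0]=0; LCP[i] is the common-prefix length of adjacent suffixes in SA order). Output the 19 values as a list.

sorted suffixes:
  #0 SA[0]=10  'aaaabaabb'
  #1 SA[1]=11  'aaabaabb'
  #2 SA[2]=0  'aaabbbbbabaaaabaabb'
  #3 SA[3]=12  'aabaabb'
  #4 SA[4]=15  'aabb'
  #5 SA[5]=1  'aabbbbbabaaaabaabb'
  #6 SA[6]=8  'abaaaabaabb'
  #7 SA[7]=13  'abaabb'
  #8 SA[8]=16  'abb'
  #9 SA[9]=2  'abbbbbabaaaabaabb'
  #10 SA[10]=18  'b'
  #11 SA[11]=9  'baaaabaabb'
  #12 SA[12]=14  'baabb'
  #13 SA[13]=7  'babaaaabaabb'
  #14 SA[14]=17  'bb'
  #15 SA[15]=6  'bbabaaaabaabb'
  #16 SA[16]=5  'bbbabaaaabaabb'
  #17 SA[17]=4  'bbbbabaaaabaabb'
  #18 SA[18]=3  'bbbbbabaaaabaabb'

SA = [10, 11, 0, 12, 15, 1, 8, 13, 16, 2, 18, 9, 14, 7, 17, 6, 5, 4, 3]
[i] adj suffixes → lcp
  [1] 10/11 → 3 ('aaa')
  [2] 11/0 → 4 ('aaab')
  [3] 0/12 → 2 ('aa')
  [4] 12/15 → 3 ('aab')
  [5] 15/1 → 4 ('aabb')
  [6] 1/8 → 1 ('a')
  [7] 8/13 → 4 ('abaa')
  [8] 13/16 → 2 ('ab')
  [9] 16/2 → 3 ('abb')
  [10] 2/18 → 0 ('')
  [11] 18/9 → 1 ('b')
  [12] 9/14 → 3 ('baa')
  [13] 14/7 → 2 ('ba')
  [14] 7/17 → 1 ('b')
  [15] 17/6 → 2 ('bb')
  [16] 6/5 → 2 ('bb')
  [17] 5/4 → 3 ('bbb')
  [18] 4/3 → 4 ('bbbb')

[0, 3, 4, 2, 3, 4, 1, 4, 2, 3, 0, 1, 3, 2, 1, 2, 2, 3, 4]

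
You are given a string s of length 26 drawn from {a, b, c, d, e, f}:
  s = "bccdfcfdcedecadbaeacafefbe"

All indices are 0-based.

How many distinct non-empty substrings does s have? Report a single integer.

sorted suffixes:
  #0 SA[0]=18  'acafefbe'
  #1 SA[1]=13  'adbaeacafefbe'
  #2 SA[2]=16  'aeacafefbe'
  #3 SA[3]=20  'afefbe'
  #4 SA[4]=15  'baeacafefbe'
  #5 SA[5]=0  'bccdfcfdcedecadbaeacafefbe'
  #6 SA[6]=24  'be'
  #7 SA[7]=12  'cadbaeacafefbe'
  #8 SA[8]=19  'cafefbe'
  #9 SA[9]=1  'ccdfcfdcedecadbaeacafefbe'
  #10 SA[10]=2  'cdfcfdcedecadbaeacafefbe'
  #11 SA[11]=8  'cedecadbaeacafefbe'
  #12 SA[12]=5  'cfdcedecadbaeacafefbe'
  #13 SA[13]=14  'dbaeacafefbe'
  #14 SA[14]=7  'dcedecadbaeacafefbe'
  #15 SA[15]=10  'decadbaeacafefbe'
  #16 SA[16]=3  'dfcfdcedecadbaeacafefbe'
  #17 SA[17]=25  'e'
  #18 SA[18]=17  'eacafefbe'
  #19 SA[19]=11  'ecadbaeacafefbe'
  #20 SA[20]=9  'edecadbaeacafefbe'
  #21 SA[21]=22  'efbe'
  #22 SA[22]=23  'fbe'
  #23 SA[23]=4  'fcfdcedecadbaeacafefbe'
  #24 SA[24]=6  'fdcedecadbaeacafefbe'
  #25 SA[25]=21  'fefbe'

SA = [18, 13, 16, 20, 15, 0, 24, 12, 19, 1, 2, 8, 5, 14, 7, 10, 3, 25, 17, 11, 9, 22, 23, 4, 6, 21]
rank  pair      lcp
   1  s[18:],s[13:]  1  'a'
   2  s[13:],s[16:]  1  'a'
   3  s[16:],s[20:]  1  'a'
   4  s[20:],s[15:]  0  ''
   5  s[15:],s[0:]  1  'b'
   6  s[0:],s[24:]  1  'b'
   7  s[24:],s[12:]  0  ''
   8  s[12:],s[19:]  2  'ca'
   9  s[19:],s[1:]  1  'c'
  10  s[1:],s[2:]  1  'c'
  11  s[2:],s[8:]  1  'c'
  12  s[8:],s[5:]  1  'c'
  13  s[5:],s[14:]  0  ''
  14  s[14:],s[7:]  1  'd'
  15  s[7:],s[10:]  1  'd'
  16  s[10:],s[3:]  1  'd'
  17  s[3:],s[25:]  0  ''
  18  s[25:],s[17:]  1  'e'
  19  s[17:],s[11:]  1  'e'
  20  s[11:],s[9:]  1  'e'
  21  s[9:],s[22:]  1  'e'
  22  s[22:],s[23:]  0  ''
  23  s[23:],s[4:]  1  'f'
  24  s[4:],s[6:]  1  'f'
  25  s[6:],s[21:]  1  'f'

n(n+1)/2 = 26·27/2 = 351
Σ LCP = 0 + 1 + 1 + 1 + 0 + 1 + 1 + 0 + 2 + 1 + 1 + 1 + 1 + 0 + 1 + 1 + 1 + 0 + 1 + 1 + 1 + 1 + 0 + 1 + 1 + 1 = 21
distinct = 351 − 21 = 330

330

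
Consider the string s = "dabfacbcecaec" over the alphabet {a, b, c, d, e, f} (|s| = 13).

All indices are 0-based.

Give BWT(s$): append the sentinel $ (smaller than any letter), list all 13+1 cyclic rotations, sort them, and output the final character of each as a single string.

rank  rotation        last
    0  $dabfacbcecaec  c
    1  abfacbcecaec$d  d
    2  acbcecaec$dabf  f
    3  aec$dabfacbcec  c
    4  bcecaec$dabfac  c
    5  bfacbcecaec$da  a
    6  c$dabfacbcecae  e
    7  caec$dabfacbce  e
    8  cbcecaec$dabfa  a
    9  cecaec$dabfacb  b
   10  dabfacbcecaec$  $
   11  ec$dabfacbceca  a
   12  ecaec$dabfacbc  c
   13  facbcecaec$dab  b

cdfccaeeab$acb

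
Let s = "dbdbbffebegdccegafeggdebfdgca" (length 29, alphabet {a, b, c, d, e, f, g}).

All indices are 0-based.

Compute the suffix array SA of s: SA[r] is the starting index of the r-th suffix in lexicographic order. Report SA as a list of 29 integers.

sorted suffixes:
  #0 SA[0]=28  'a'
  #1 SA[1]=16  'afeggdebfdgca'
  #2 SA[2]=3  'bbffebegdccegafeggdebfdgca'
  #3 SA[3]=1  'bdbbffebegdccegafeggdebfdgca'
  #4 SA[4]=8  'begdccegafeggdebfdgca'
  #5 SA[5]=23  'bfdgca'
  #6 SA[6]=4  'bffebegdccegafeggdebfdgca'
  #7 SA[7]=27  'ca'
  #8 SA[8]=12  'ccegafeggdebfdgca'
  #9 SA[9]=13  'cegafeggdebfdgca'
  #10 SA[10]=2  'dbbffebegdccegafeggdebfdgca'
  #11 SA[11]=0  'dbdbbffebegdccegafeggdebfdgca'
  #12 SA[12]=11  'dccegafeggdebfdgca'
  #13 SA[13]=21  'debfdgca'
  #14 SA[14]=25  'dgca'
  #15 SA[15]=7  'ebegdccegafeggdebfdgca'
  #16 SA[16]=22  'ebfdgca'
  #17 SA[17]=14  'egafeggdebfdgca'
  #18 SA[18]=9  'egdccegafeggdebfdgca'
  #19 SA[19]=18  'eggdebfdgca'
  #20 SA[20]=24  'fdgca'
  #21 SA[21]=6  'febegdccegafeggdebfdgca'
  #22 SA[22]=17  'feggdebfdgca'
  #23 SA[23]=5  'ffebegdccegafeggdebfdgca'
  #24 SA[24]=15  'gafeggdebfdgca'
  #25 SA[25]=26  'gca'
  #26 SA[26]=10  'gdccegafeggdebfdgca'
  #27 SA[27]=20  'gdebfdgca'
  #28 SA[28]=19  'ggdebfdgca'

[28, 16, 3, 1, 8, 23, 4, 27, 12, 13, 2, 0, 11, 21, 25, 7, 22, 14, 9, 18, 24, 6, 17, 5, 15, 26, 10, 20, 19]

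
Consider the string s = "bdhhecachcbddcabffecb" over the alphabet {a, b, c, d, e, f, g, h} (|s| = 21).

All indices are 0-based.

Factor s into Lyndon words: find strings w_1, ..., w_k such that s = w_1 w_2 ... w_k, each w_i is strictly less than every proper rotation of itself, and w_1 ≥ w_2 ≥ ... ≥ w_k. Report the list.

["bdhhec", "achcbddc", "abffecb"]

emit factor 1: 'bdhhec' (i=0, period=6)
emit factor 2: 'achcbddc' (i=6, period=8)
emit factor 3: 'abffecb' (i=14, period=7)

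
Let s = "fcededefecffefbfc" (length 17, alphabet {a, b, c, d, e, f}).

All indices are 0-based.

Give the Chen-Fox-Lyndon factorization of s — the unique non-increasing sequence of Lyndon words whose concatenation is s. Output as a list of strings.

["f", "cededefecffef", "bfc"]

emit factor 1: 'f' (i=0, period=1)
emit factor 2: 'cededefecffef' (i=1, period=13)
emit factor 3: 'bfc' (i=14, period=3)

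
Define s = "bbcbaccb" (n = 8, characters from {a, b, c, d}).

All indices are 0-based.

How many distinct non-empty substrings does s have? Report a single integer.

sorted suffixes:
  #0 SA[0]=4  'accb'
  #1 SA[1]=7  'b'
  #2 SA[2]=3  'baccb'
  #3 SA[3]=0  'bbcbaccb'
  #4 SA[4]=1  'bcbaccb'
  #5 SA[5]=6  'cb'
  #6 SA[6]=2  'cbaccb'
  #7 SA[7]=5  'ccb'

SA = [4, 7, 3, 0, 1, 6, 2, 5]
i: (SA[i-1],SA[i]) lcp shared
  1: (4,7) 0 ''
  2: (7,3) 1 'b'
  3: (3,0) 1 'b'
  4: (0,1) 1 'b'
  5: (1,6) 0 ''
  6: (6,2) 2 'cb'
  7: (2,5) 1 'c'

n(n+1)/2 = 8·9/2 = 36
Σ LCP = 0 + 0 + 1 + 1 + 1 + 0 + 2 + 1 = 6
distinct = 36 − 6 = 30

30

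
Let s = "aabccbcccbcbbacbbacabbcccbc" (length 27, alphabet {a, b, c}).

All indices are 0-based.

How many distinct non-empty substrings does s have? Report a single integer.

rank→(start, suffix):
  0 → (0, 'aabccbcccbcbbacbbacabbcccbc')
  1 → (19, 'abbcccbc')
  2 → (1, 'abccbcccbcbbacbbacabbcccbc')
  3 → (17, 'acabbcccbc')
  4 → (13, 'acbbacabbcccbc')
  5 → (16, 'bacabbcccbc')
  6 → (12, 'bacbbacabbcccbc')
  7 → (15, 'bbacabbcccbc')
  8 → (11, 'bbacbbacabbcccbc')
  9 → (20, 'bbcccbc')
  10 → (25, 'bc')
  11 → (9, 'bcbbacbbacabbcccbc')
  12 → (2, 'bccbcccbcbbacbbacabbcccbc')
  13 → (21, 'bcccbc')
  14 → (5, 'bcccbcbbacbbacabbcccbc')
  15 → (26, 'c')
  16 → (18, 'cabbcccbc')
  17 → (14, 'cbbacabbcccbc')
  18 → (10, 'cbbacbbacabbcccbc')
  19 → (24, 'cbc')
  20 → (8, 'cbcbbacbbacabbcccbc')
  21 → (4, 'cbcccbcbbacbbacabbcccbc')
  22 → (23, 'ccbc')
  23 → (7, 'ccbcbbacbbacabbcccbc')
  24 → (3, 'ccbcccbcbbacbbacabbcccbc')
  25 → (22, 'cccbc')
  26 → (6, 'cccbcbbacbbacabbcccbc')

SA = [0, 19, 1, 17, 13, 16, 12, 15, 11, 20, 25, 9, 2, 21, 5, 26, 18, 14, 10, 24, 8, 4, 23, 7, 3, 22, 6]
[i] adj suffixes → lcp
  [1] 0/19 → 1 ('a')
  [2] 19/1 → 2 ('ab')
  [3] 1/17 → 1 ('a')
  [4] 17/13 → 2 ('ac')
  [5] 13/16 → 0 ('')
  [6] 16/12 → 3 ('bac')
  [7] 12/15 → 1 ('b')
  [8] 15/11 → 4 ('bbac')
  [9] 11/20 → 2 ('bb')
  [10] 20/25 → 1 ('b')
  [11] 25/9 → 2 ('bc')
  [12] 9/2 → 2 ('bc')
  [13] 2/21 → 3 ('bcc')
  [14] 21/5 → 6 ('bcccbc')
  [15] 5/26 → 0 ('')
  [16] 26/18 → 1 ('c')
  [17] 18/14 → 1 ('c')
  [18] 14/10 → 5 ('cbbac')
  [19] 10/24 → 2 ('cb')
  [20] 24/8 → 3 ('cbc')
  [21] 8/4 → 3 ('cbc')
  [22] 4/23 → 1 ('c')
  [23] 23/7 → 4 ('ccbc')
  [24] 7/3 → 4 ('ccbc')
  [25] 3/22 → 2 ('cc')
  [26] 22/6 → 5 ('cccbc')

n(n+1)/2 = 27·28/2 = 378
Σ LCP = 0 + 1 + 2 + 1 + 2 + 0 + 3 + 1 + 4 + 2 + 1 + 2 + 2 + 3 + 6 + 0 + 1 + 1 + 5 + 2 + 3 + 3 + 1 + 4 + 4 + 2 + 5 = 61
distinct = 378 − 61 = 317

317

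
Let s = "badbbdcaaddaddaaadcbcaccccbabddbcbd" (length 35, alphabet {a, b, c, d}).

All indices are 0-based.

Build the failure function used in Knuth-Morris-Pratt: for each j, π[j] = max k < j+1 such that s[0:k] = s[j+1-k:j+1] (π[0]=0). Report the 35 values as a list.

π[0] = 0
j=1 s[j]='a': π[1]=0 (border '')
j=2 s[j]='d': π[2]=0 (border '')
j=3 s[j]='b': π[3]=1 (border 'b')
j=4 s[j]='b': k: 1→0; π[4]=1 (border 'b')
j=5 s[j]='d': k: 1→0; π[5]=0 (border '')
j=6 s[j]='c': π[6]=0 (border '')
j=7 s[j]='a': π[7]=0 (border '')
j=8 s[j]='a': π[8]=0 (border '')
j=9 s[j]='d': π[9]=0 (border '')
j=10 s[j]='d': π[10]=0 (border '')
j=11 s[j]='a': π[11]=0 (border '')
j=12 s[j]='d': π[12]=0 (border '')
j=13 s[j]='d': π[13]=0 (border '')
j=14 s[j]='a': π[14]=0 (border '')
j=15 s[j]='a': π[15]=0 (border '')
j=16 s[j]='a': π[16]=0 (border '')
j=17 s[j]='d': π[17]=0 (border '')
j=18 s[j]='c': π[18]=0 (border '')
j=19 s[j]='b': π[19]=1 (border 'b')
j=20 s[j]='c': k: 1→0; π[20]=0 (border '')
j=21 s[j]='a': π[21]=0 (border '')
j=22 s[j]='c': π[22]=0 (border '')
j=23 s[j]='c': π[23]=0 (border '')
j=24 s[j]='c': π[24]=0 (border '')
j=25 s[j]='c': π[25]=0 (border '')
j=26 s[j]='b': π[26]=1 (border 'b')
j=27 s[j]='a': π[27]=2 (border 'ba')
j=28 s[j]='b': k: 2→0; π[28]=1 (border 'b')
j=29 s[j]='d': k: 1→0; π[29]=0 (border '')
j=30 s[j]='d': π[30]=0 (border '')
j=31 s[j]='b': π[31]=1 (border 'b')
j=32 s[j]='c': k: 1→0; π[32]=0 (border '')
j=33 s[j]='b': π[33]=1 (border 'b')
j=34 s[j]='d': k: 1→0; π[34]=0 (border '')

[0, 0, 0, 1, 1, 0, 0, 0, 0, 0, 0, 0, 0, 0, 0, 0, 0, 0, 0, 1, 0, 0, 0, 0, 0, 0, 1, 2, 1, 0, 0, 1, 0, 1, 0]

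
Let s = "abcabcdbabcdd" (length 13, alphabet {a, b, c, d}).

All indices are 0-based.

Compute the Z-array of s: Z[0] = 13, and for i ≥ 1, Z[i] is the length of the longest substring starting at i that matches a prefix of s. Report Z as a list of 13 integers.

[13, 0, 0, 3, 0, 0, 0, 0, 3, 0, 0, 0, 0]

Z[0]=13
i=1: fresh scan; Z[1]=0
i=2: fresh scan; Z[2]=0
i=3: fresh scan; Z[3]=3 scan→box=[3,6)
i=4: min(r-i=2, Z[1]=0)=0; Z[4]=0
i=5: min(r-i=1, Z[2]=0)=0; Z[5]=0
i=6: fresh scan; Z[6]=0
i=7: fresh scan; Z[7]=0
i=8: fresh scan; Z[8]=3 scan→box=[8,11)
i=9: min(r-i=2, Z[1]=0)=0; Z[9]=0
i=10: min(r-i=1, Z[2]=0)=0; Z[10]=0
i=11: fresh scan; Z[11]=0
i=12: fresh scan; Z[12]=0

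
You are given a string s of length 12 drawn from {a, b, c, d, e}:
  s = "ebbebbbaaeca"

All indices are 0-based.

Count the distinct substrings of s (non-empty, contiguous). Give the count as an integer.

rank | idx | suffix
   0 |  11 | a
   1 |   7 | aaeca
   2 |   8 | aeca
   3 |   6 | baaeca
   4 |   5 | bbaaeca
   5 |   4 | bbbaaeca
   6 |   1 | bbebbbaaeca
   7 |   2 | bebbbaaeca
   8 |  10 | ca
   9 |   3 | ebbbaaeca
  10 |   0 | ebbebbbaaeca
  11 |   9 | eca

SA = [11, 7, 8, 6, 5, 4, 1, 2, 10, 3, 0, 9]
[i] adj suffixes → lcp
  [1] 11/7 → 1 ('a')
  [2] 7/8 → 1 ('a')
  [3] 8/6 → 0 ('')
  [4] 6/5 → 1 ('b')
  [5] 5/4 → 2 ('bb')
  [6] 4/1 → 2 ('bb')
  [7] 1/2 → 1 ('b')
  [8] 2/10 → 0 ('')
  [9] 10/3 → 0 ('')
  [10] 3/0 → 3 ('ebb')
  [11] 0/9 → 1 ('e')

n(n+1)/2 = 12·13/2 = 78
Σ LCP = 0 + 1 + 1 + 0 + 1 + 2 + 2 + 1 + 0 + 0 + 3 + 1 = 12
distinct = 78 − 12 = 66

66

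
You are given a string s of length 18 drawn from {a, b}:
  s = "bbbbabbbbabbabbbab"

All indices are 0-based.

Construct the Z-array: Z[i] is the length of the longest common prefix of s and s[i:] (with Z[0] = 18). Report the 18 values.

[18, 3, 2, 1, 0, 7, 3, 2, 1, 0, 2, 1, 0, 3, 2, 1, 0, 1]

Z[0]=18
i=1: i≥r, start 0; Z[1]=3 grow→box=[1,4)
i=2: min(r-i=2, Z[1]=3)=2; Z[2]=2
i=3: min(r-i=1, Z[2]=2)=1; Z[3]=1
i=4: i≥r, start 0; Z[4]=0
i=5: i≥r, start 0; Z[5]=7 grow→box=[5,12)
i=6: min(r-i=6, Z[1]=3)=3; Z[6]=3
i=7: min(r-i=5, Z[2]=2)=2; Z[7]=2
i=8: min(r-i=4, Z[3]=1)=1; Z[8]=1
i=9: min(r-i=3, Z[4]=0)=0; Z[9]=0
i=10: min(r-i=2, Z[5]=7)=2; Z[10]=2
i=11: min(r-i=1, Z[6]=3)=1; Z[11]=1
i=12: i≥r, start 0; Z[12]=0
i=13: i≥r, start 0; Z[13]=3 grow→box=[13,16)
i=14: min(r-i=2, Z[1]=3)=2; Z[14]=2
i=15: min(r-i=1, Z[2]=2)=1; Z[15]=1
i=16: i≥r, start 0; Z[16]=0
i=17: i≥r, start 0; Z[17]=1 grow→box=[17,18)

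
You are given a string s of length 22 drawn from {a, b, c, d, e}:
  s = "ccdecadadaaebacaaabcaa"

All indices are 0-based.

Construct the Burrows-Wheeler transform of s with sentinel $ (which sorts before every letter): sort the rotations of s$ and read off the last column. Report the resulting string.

aaccadabdcaeabae$caacad

rank  rotation                 last
    0  $ccdecadadaaebacaaabcaa  a
    1  a$ccdecadadaaebacaaabca  a
    2  aa$ccdecadadaaebacaaabc  c
    3  aaabcaa$ccdecadadaaebac  c
    4  aabcaa$ccdecadadaaebaca  a
    5  aaebacaaabcaa$ccdecadad  d
    6  abcaa$ccdecadadaaebacaa  a
    7  acaaabcaa$ccdecadadaaeb  b
    8  adaaebacaaabcaa$ccdecad  d
    9  adadaaebacaaabcaa$ccdec  c
   10  aebacaaabcaa$ccdecadada  a
   11  bacaaabcaa$ccdecadadaae  e
   12  bcaa$ccdecadadaaebacaaa  a
   13  caa$ccdecadadaaebacaaab  b
   14  caaabcaa$ccdecadadaaeba  a
   15  cadadaaebacaaabcaa$ccde  e
   16  ccdecadadaaebacaaabcaa$  $
   17  cdecadadaaebacaaabcaa$c  c
   18  daaebacaaabcaa$ccdecada  a
   19  dadaaebacaaabcaa$ccdeca  a
   20  decadadaaebacaaabcaa$cc  c
   21  ebacaaabcaa$ccdecadadaa  a
   22  ecadadaaebacaaabcaa$ccd  d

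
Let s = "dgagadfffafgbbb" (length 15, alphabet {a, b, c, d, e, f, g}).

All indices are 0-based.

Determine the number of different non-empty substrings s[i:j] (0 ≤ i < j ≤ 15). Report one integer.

107

rank→(start, suffix):
  0 → (4, 'adfffafgbbb')
  1 → (9, 'afgbbb')
  2 → (2, 'agadfffafgbbb')
  3 → (14, 'b')
  4 → (13, 'bb')
  5 → (12, 'bbb')
  6 → (5, 'dfffafgbbb')
  7 → (0, 'dgagadfffafgbbb')
  8 → (8, 'fafgbbb')
  9 → (7, 'ffafgbbb')
  10 → (6, 'fffafgbbb')
  11 → (10, 'fgbbb')
  12 → (3, 'gadfffafgbbb')
  13 → (1, 'gagadfffafgbbb')
  14 → (11, 'gbbb')

SA = [4, 9, 2, 14, 13, 12, 5, 0, 8, 7, 6, 10, 3, 1, 11]
[i] adj suffixes → lcp
  [1] 4/9 → 1 ('a')
  [2] 9/2 → 1 ('a')
  [3] 2/14 → 0 ('')
  [4] 14/13 → 1 ('b')
  [5] 13/12 → 2 ('bb')
  [6] 12/5 → 0 ('')
  [7] 5/0 → 1 ('d')
  [8] 0/8 → 0 ('')
  [9] 8/7 → 1 ('f')
  [10] 7/6 → 2 ('ff')
  [11] 6/10 → 1 ('f')
  [12] 10/3 → 0 ('')
  [13] 3/1 → 2 ('ga')
  [14] 1/11 → 1 ('g')

n(n+1)/2 = 15·16/2 = 120
Σ LCP = 0 + 1 + 1 + 0 + 1 + 2 + 0 + 1 + 0 + 1 + 2 + 1 + 0 + 2 + 1 = 13
distinct = 120 − 13 = 107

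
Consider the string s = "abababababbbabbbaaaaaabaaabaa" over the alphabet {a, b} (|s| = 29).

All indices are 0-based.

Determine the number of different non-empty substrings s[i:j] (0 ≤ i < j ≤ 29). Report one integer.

334

rank | idx | suffix
   0 |  28 | a
   1 |  27 | aa
   2 |  16 | aaaaaabaaabaa
   3 |  17 | aaaaabaaabaa
   4 |  18 | aaaabaaabaa
   5 |  23 | aaabaa
   6 |  19 | aaabaaabaa
   7 |  24 | aabaa
   8 |  20 | aabaaabaa
   9 |  25 | abaa
  10 |  21 | abaaabaa
  11 |   0 | abababababbbabbbaaaaaabaaabaa
  12 |   2 | ababababbbabbbaaaaaabaaabaa
  13 |   4 | abababbbabbbaaaaaabaaabaa
  14 |   6 | ababbbabbbaaaaaabaaabaa
  15 |  12 | abbbaaaaaabaaabaa
  16 |   8 | abbbabbbaaaaaabaaabaa
  17 |  26 | baa
  18 |  15 | baaaaaabaaabaa
  19 |  22 | baaabaa
  20 |   1 | bababababbbabbbaaaaaabaaabaa
  21 |   3 | babababbbabbbaaaaaabaaabaa
  22 |   5 | bababbbabbbaaaaaabaaabaa
  23 |  11 | babbbaaaaaabaaabaa
  24 |   7 | babbbabbbaaaaaabaaabaa
  25 |  14 | bbaaaaaabaaabaa
  26 |  10 | bbabbbaaaaaabaaabaa
  27 |  13 | bbbaaaaaabaaabaa
  28 |   9 | bbbabbbaaaaaabaaabaa

SA = [28, 27, 16, 17, 18, 23, 19, 24, 20, 25, 21, 0, 2, 4, 6, 12, 8, 26, 15, 22, 1, 3, 5, 11, 7, 14, 10, 13, 9]
rank  pair      lcp
   1  s[28:],s[27:]  1  'a'
   2  s[27:],s[16:]  2  'aa'
   3  s[16:],s[17:]  5  'aaaaa'
   4  s[17:],s[18:]  4  'aaaa'
   5  s[18:],s[23:]  3  'aaa'
   6  s[23:],s[19:]  6  'aaabaa'
   7  s[19:],s[24:]  2  'aa'
   8  s[24:],s[20:]  5  'aabaa'
   9  s[20:],s[25:]  1  'a'
  10  s[25:],s[21:]  4  'abaa'
  11  s[21:],s[0:]  3  'aba'
  12  s[0:],s[2:]  8  'abababab'
  13  s[2:],s[4:]  6  'ababab'
  14  s[4:],s[6:]  4  'abab'
  15  s[6:],s[12:]  2  'ab'
  16  s[12:],s[8:]  5  'abbba'
  17  s[8:],s[26:]  0  ''
  18  s[26:],s[15:]  3  'baa'
  19  s[15:],s[22:]  4  'baaa'
  20  s[22:],s[1:]  2  'ba'
  21  s[1:],s[3:]  7  'bababab'
  22  s[3:],s[5:]  5  'babab'
  23  s[5:],s[11:]  3  'bab'
  24  s[11:],s[7:]  6  'babbba'
  25  s[7:],s[14:]  1  'b'
  26  s[14:],s[10:]  3  'bba'
  27  s[10:],s[13:]  2  'bb'
  28  s[13:],s[9:]  4  'bbba'

n(n+1)/2 = 29·30/2 = 435
Σ LCP = 0 + 1 + 2 + 5 + 4 + 3 + 6 + 2 + 5 + 1 + 4 + 3 + 8 + 6 + 4 + 2 + 5 + 0 + 3 + 4 + 2 + 7 + 5 + 3 + 6 + 1 + 3 + 2 + 4 = 101
distinct = 435 − 101 = 334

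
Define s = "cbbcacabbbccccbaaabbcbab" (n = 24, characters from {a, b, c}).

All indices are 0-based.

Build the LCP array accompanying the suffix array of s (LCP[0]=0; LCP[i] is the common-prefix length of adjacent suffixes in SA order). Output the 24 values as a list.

sorted suffixes:
  #0 SA[0]=15  'aaabbcbab'
  #1 SA[1]=16  'aabbcbab'
  #2 SA[2]=22  'ab'
  #3 SA[3]=6  'abbbccccbaaabbcbab'
  #4 SA[4]=17  'abbcbab'
  #5 SA[5]=4  'acabbbccccbaaabbcbab'
  #6 SA[6]=23  'b'
  #7 SA[7]=14  'baaabbcbab'
  #8 SA[8]=21  'bab'
  #9 SA[9]=7  'bbbccccbaaabbcbab'
  #10 SA[10]=1  'bbcacabbbccccbaaabbcbab'
  #11 SA[11]=18  'bbcbab'
  #12 SA[12]=8  'bbccccbaaabbcbab'
  #13 SA[13]=2  'bcacabbbccccbaaabbcbab'
  #14 SA[14]=19  'bcbab'
  #15 SA[15]=9  'bccccbaaabbcbab'
  #16 SA[16]=5  'cabbbccccbaaabbcbab'
  #17 SA[17]=3  'cacabbbccccbaaabbcbab'
  #18 SA[18]=13  'cbaaabbcbab'
  #19 SA[19]=20  'cbab'
  #20 SA[20]=0  'cbbcacabbbccccbaaabbcbab'
  #21 SA[21]=12  'ccbaaabbcbab'
  #22 SA[22]=11  'cccbaaabbcbab'
  #23 SA[23]=10  'ccccbaaabbcbab'

SA = [15, 16, 22, 6, 17, 4, 23, 14, 21, 7, 1, 18, 8, 2, 19, 9, 5, 3, 13, 20, 0, 12, 11, 10]
[i] adj suffixes → lcp
  [1] 15/16 → 2 ('aa')
  [2] 16/22 → 1 ('a')
  [3] 22/6 → 2 ('ab')
  [4] 6/17 → 3 ('abb')
  [5] 17/4 → 1 ('a')
  [6] 4/23 → 0 ('')
  [7] 23/14 → 1 ('b')
  [8] 14/21 → 2 ('ba')
  [9] 21/7 → 1 ('b')
  [10] 7/1 → 2 ('bb')
  [11] 1/18 → 3 ('bbc')
  [12] 18/8 → 3 ('bbc')
  [13] 8/2 → 1 ('b')
  [14] 2/19 → 2 ('bc')
  [15] 19/9 → 2 ('bc')
  [16] 9/5 → 0 ('')
  [17] 5/3 → 2 ('ca')
  [18] 3/13 → 1 ('c')
  [19] 13/20 → 3 ('cba')
  [20] 20/0 → 2 ('cb')
  [21] 0/12 → 1 ('c')
  [22] 12/11 → 2 ('cc')
  [23] 11/10 → 3 ('ccc')

[0, 2, 1, 2, 3, 1, 0, 1, 2, 1, 2, 3, 3, 1, 2, 2, 0, 2, 1, 3, 2, 1, 2, 3]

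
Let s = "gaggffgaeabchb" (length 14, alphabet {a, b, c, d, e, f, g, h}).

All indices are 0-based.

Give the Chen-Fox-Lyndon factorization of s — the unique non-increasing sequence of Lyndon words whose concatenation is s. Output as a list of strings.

["g", "aggffg", "ae", "abchb"]

emit factor 1: 'g' (i=0, period=1)
emit factor 2: 'aggffg' (i=1, period=6)
emit factor 3: 'ae' (i=7, period=2)
emit factor 4: 'abchb' (i=9, period=5)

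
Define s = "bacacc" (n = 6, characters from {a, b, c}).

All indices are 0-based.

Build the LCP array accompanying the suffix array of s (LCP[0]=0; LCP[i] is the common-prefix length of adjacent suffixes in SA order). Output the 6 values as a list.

rank | idx | suffix
   0 |   1 | acacc
   1 |   3 | acc
   2 |   0 | bacacc
   3 |   5 | c
   4 |   2 | cacc
   5 |   4 | cc

SA = [1, 3, 0, 5, 2, 4]
rank  pair      lcp
   1  s[1:],s[3:]  2  'ac'
   2  s[3:],s[0:]  0  ''
   3  s[0:],s[5:]  0  ''
   4  s[5:],s[2:]  1  'c'
   5  s[2:],s[4:]  1  'c'

[0, 2, 0, 0, 1, 1]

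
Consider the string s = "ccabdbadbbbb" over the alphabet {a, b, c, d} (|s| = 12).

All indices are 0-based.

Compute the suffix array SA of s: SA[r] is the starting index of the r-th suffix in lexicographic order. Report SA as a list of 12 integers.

[2, 6, 11, 5, 10, 9, 8, 3, 1, 0, 4, 7]

rank→(start, suffix):
  0 → (2, 'abdbadbbbb')
  1 → (6, 'adbbbb')
  2 → (11, 'b')
  3 → (5, 'badbbbb')
  4 → (10, 'bb')
  5 → (9, 'bbb')
  6 → (8, 'bbbb')
  7 → (3, 'bdbadbbbb')
  8 → (1, 'cabdbadbbbb')
  9 → (0, 'ccabdbadbbbb')
  10 → (4, 'dbadbbbb')
  11 → (7, 'dbbbb')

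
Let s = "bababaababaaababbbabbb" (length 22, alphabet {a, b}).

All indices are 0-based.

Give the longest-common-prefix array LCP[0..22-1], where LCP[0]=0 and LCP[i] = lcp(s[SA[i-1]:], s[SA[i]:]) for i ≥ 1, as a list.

[0, 2, 5, 1, 4, 3, 6, 4, 2, 4, 0, 1, 3, 2, 5, 4, 3, 5, 1, 2, 2, 3]

rank | idx | suffix
   0 |  10 | aaababbbabbb
   1 |   5 | aababaaababbbabbb
   2 |  11 | aababbbabbb
   3 |   8 | abaaababbbabbb
   4 |   3 | abaababaaababbbabbb
   5 |   6 | ababaaababbbabbb
   6 |   1 | ababaababaaababbbabbb
   7 |  12 | ababbbabbb
   8 |  18 | abbb
   9 |  14 | abbbabbb
  10 |  21 | b
  11 |   9 | baaababbbabbb
  12 |   4 | baababaaababbbabbb
  13 |   7 | babaaababbbabbb
  14 |   2 | babaababaaababbbabbb
  15 |   0 | bababaababaaababbbabbb
  16 |  17 | babbb
  17 |  13 | babbbabbb
  18 |  20 | bb
  19 |  16 | bbabbb
  20 |  19 | bbb
  21 |  15 | bbbabbb

SA = [10, 5, 11, 8, 3, 6, 1, 12, 18, 14, 21, 9, 4, 7, 2, 0, 17, 13, 20, 16, 19, 15]
i: (SA[i-1],SA[i]) lcp shared
  1: (10,5) 2 'aa'
  2: (5,11) 5 'aabab'
  3: (11,8) 1 'a'
  4: (8,3) 4 'abaa'
  5: (3,6) 3 'aba'
  6: (6,1) 6 'ababaa'
  7: (1,12) 4 'abab'
  8: (12,18) 2 'ab'
  9: (18,14) 4 'abbb'
  10: (14,21) 0 ''
  11: (21,9) 1 'b'
  12: (9,4) 3 'baa'
  13: (4,7) 2 'ba'
  14: (7,2) 5 'babaa'
  15: (2,0) 4 'baba'
  16: (0,17) 3 'bab'
  17: (17,13) 5 'babbb'
  18: (13,20) 1 'b'
  19: (20,16) 2 'bb'
  20: (16,19) 2 'bb'
  21: (19,15) 3 'bbb'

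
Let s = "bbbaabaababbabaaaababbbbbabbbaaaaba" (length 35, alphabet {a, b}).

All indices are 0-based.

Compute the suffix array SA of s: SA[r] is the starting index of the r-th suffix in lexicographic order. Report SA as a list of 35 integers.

[34, 29, 14, 30, 15, 31, 3, 6, 16, 32, 12, 4, 7, 17, 9, 25, 19, 33, 28, 13, 2, 5, 11, 8, 24, 18, 27, 1, 10, 23, 26, 0, 22, 21, 20]

sorted suffixes:
  #0 SA[0]=34  'a'
  #1 SA[1]=29  'aaaaba'
  #2 SA[2]=14  'aaaababbbbbabbbaaaaba'
  #3 SA[3]=30  'aaaba'
  #4 SA[4]=15  'aaababbbbbabbbaaaaba'
  #5 SA[5]=31  'aaba'
  #6 SA[6]=3  'aabaababbabaaaababbbbbabbbaaaaba'
  #7 SA[7]=6  'aababbabaaaababbbbbabbbaaaaba'
  #8 SA[8]=16  'aababbbbbabbbaaaaba'
  #9 SA[9]=32  'aba'
  #10 SA[10]=12  'abaaaababbbbbabbbaaaaba'
  #11 SA[11]=4  'abaababbabaaaababbbbbabbbaaaaba'
  #12 SA[12]=7  'ababbabaaaababbbbbabbbaaaaba'
  #13 SA[13]=17  'ababbbbbabbbaaaaba'
  #14 SA[14]=9  'abbabaaaababbbbbabbbaaaaba'
  #15 SA[15]=25  'abbbaaaaba'
  #16 SA[16]=19  'abbbbbabbbaaaaba'
  #17 SA[17]=33  'ba'
  #18 SA[18]=28  'baaaaba'
  #19 SA[19]=13  'baaaababbbbbabbbaaaaba'
  #20 SA[20]=2  'baabaababbabaaaababbbbbabbbaaaaba'
  #21 SA[21]=5  'baababbabaaaababbbbbabbbaaaaba'
  #22 SA[22]=11  'babaaaababbbbbabbbaaaaba'
  #23 SA[23]=8  'babbabaaaababbbbbabbbaaaaba'
  #24 SA[24]=24  'babbbaaaaba'
  #25 SA[25]=18  'babbbbbabbbaaaaba'
  #26 SA[26]=27  'bbaaaaba'
  #27 SA[27]=1  'bbaabaababbabaaaababbbbbabbbaaaaba'
  #28 SA[28]=10  'bbabaaaababbbbbabbbaaaaba'
  #29 SA[29]=23  'bbabbbaaaaba'
  #30 SA[30]=26  'bbbaaaaba'
  #31 SA[31]=0  'bbbaabaababbabaaaababbbbbabbbaaaaba'
  #32 SA[32]=22  'bbbabbbaaaaba'
  #33 SA[33]=21  'bbbbabbbaaaaba'
  #34 SA[34]=20  'bbbbbabbbaaaaba'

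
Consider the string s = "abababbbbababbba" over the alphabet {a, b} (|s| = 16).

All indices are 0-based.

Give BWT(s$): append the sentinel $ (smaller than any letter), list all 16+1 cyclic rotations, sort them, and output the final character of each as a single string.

ab$bbbbbbaaabbaba

rank  rotation           last
    0  $abababbbbababbba  a
    1  a$abababbbbababbb  b
    2  abababbbbababbba$  $
    3  ababbba$abababbbb  b
    4  ababbbbababbba$ab  b
    5  abbba$abababbbbab  b
    6  abbbbababbba$abab  b
    7  ba$abababbbbababb  b
    8  bababbba$abababbb  b
    9  bababbbbababbba$a  a
   10  babbba$abababbbba  a
   11  babbbbababbba$aba  a
   12  bba$abababbbbabab  b
   13  bbababbba$abababb  b
   14  bbba$abababbbbaba  a
   15  bbbababbba$ababab  b
   16  bbbbababbba$ababa  a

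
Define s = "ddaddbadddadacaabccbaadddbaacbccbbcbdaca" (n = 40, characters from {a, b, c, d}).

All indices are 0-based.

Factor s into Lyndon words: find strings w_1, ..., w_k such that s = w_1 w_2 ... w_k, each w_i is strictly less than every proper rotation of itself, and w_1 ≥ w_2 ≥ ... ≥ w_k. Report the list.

["d", "d", "addbaddd", "ad", "ac", "aabccbaadddbaacbccbbcbdac", "a"]

emit factor 1: 'd' (i=0, period=1)
emit factor 2: 'd' (i=1, period=1)
emit factor 3: 'addbaddd' (i=2, period=8)
emit factor 4: 'ad' (i=10, period=2)
emit factor 5: 'ac' (i=12, period=2)
emit factor 6: 'aabccbaadddbaacbccbbcbdac' (i=14, period=25)
emit factor 7: 'a' (i=39, period=1)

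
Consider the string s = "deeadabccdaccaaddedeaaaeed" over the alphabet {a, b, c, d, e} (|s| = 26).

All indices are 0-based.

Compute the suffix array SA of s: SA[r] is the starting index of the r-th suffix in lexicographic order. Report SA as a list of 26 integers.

rank→(start, suffix):
  0 → (20, 'aaaeed')
  1 → (13, 'aaddedeaaaeed')
  2 → (21, 'aaeed')
  3 → (5, 'abccdaccaaddedeaaaeed')
  4 → (10, 'accaaddedeaaaeed')
  5 → (3, 'adabccdaccaaddedeaaaeed')
  6 → (14, 'addedeaaaeed')
  7 → (22, 'aeed')
  8 → (6, 'bccdaccaaddedeaaaeed')
  9 → (12, 'caaddedeaaaeed')
  10 → (11, 'ccaaddedeaaaeed')
  11 → (7, 'ccdaccaaddedeaaaeed')
  12 → (8, 'cdaccaaddedeaaaeed')
  13 → (25, 'd')
  14 → (4, 'dabccdaccaaddedeaaaeed')
  15 → (9, 'daccaaddedeaaaeed')
  16 → (15, 'ddedeaaaeed')
  17 → (18, 'deaaaeed')
  18 → (16, 'dedeaaaeed')
  19 → (0, 'deeadabccdaccaaddedeaaaeed')
  20 → (19, 'eaaaeed')
  21 → (2, 'eadabccdaccaaddedeaaaeed')
  22 → (24, 'ed')
  23 → (17, 'edeaaaeed')
  24 → (1, 'eeadabccdaccaaddedeaaaeed')
  25 → (23, 'eed')

[20, 13, 21, 5, 10, 3, 14, 22, 6, 12, 11, 7, 8, 25, 4, 9, 15, 18, 16, 0, 19, 2, 24, 17, 1, 23]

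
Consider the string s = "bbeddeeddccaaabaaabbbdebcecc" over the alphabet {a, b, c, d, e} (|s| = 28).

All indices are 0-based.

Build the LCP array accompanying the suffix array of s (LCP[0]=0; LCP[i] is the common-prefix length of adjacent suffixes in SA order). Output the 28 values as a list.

sorted suffixes:
  #0 SA[0]=11  'aaabaaabbbdebcecc'
  #1 SA[1]=15  'aaabbbdebcecc'
  #2 SA[2]=12  'aabaaabbbdebcecc'
  #3 SA[3]=16  'aabbbdebcecc'
  #4 SA[4]=13  'abaaabbbdebcecc'
  #5 SA[5]=17  'abbbdebcecc'
  #6 SA[6]=14  'baaabbbdebcecc'
  #7 SA[7]=18  'bbbdebcecc'
  #8 SA[8]=19  'bbdebcecc'
  #9 SA[9]=0  'bbeddeeddccaaabaaabbbdebcecc'
  #10 SA[10]=23  'bcecc'
  #11 SA[11]=20  'bdebcecc'
  #12 SA[12]=1  'beddeeddccaaabaaabbbdebcecc'
  #13 SA[13]=27  'c'
  #14 SA[14]=10  'caaabaaabbbdebcecc'
  #15 SA[15]=26  'cc'
  #16 SA[16]=9  'ccaaabaaabbbdebcecc'
  #17 SA[17]=24  'cecc'
  #18 SA[18]=8  'dccaaabaaabbbdebcecc'
  #19 SA[19]=7  'ddccaaabaaabbbdebcecc'
  #20 SA[20]=3  'ddeeddccaaabaaabbbdebcecc'
  #21 SA[21]=21  'debcecc'
  #22 SA[22]=4  'deeddccaaabaaabbbdebcecc'
  #23 SA[23]=22  'ebcecc'
  #24 SA[24]=25  'ecc'
  #25 SA[25]=6  'eddccaaabaaabbbdebcecc'
  #26 SA[26]=2  'eddeeddccaaabaaabbbdebcecc'
  #27 SA[27]=5  'eeddccaaabaaabbbdebcecc'

SA = [11, 15, 12, 16, 13, 17, 14, 18, 19, 0, 23, 20, 1, 27, 10, 26, 9, 24, 8, 7, 3, 21, 4, 22, 25, 6, 2, 5]
[i] adj suffixes → lcp
  [1] 11/15 → 4 ('aaab')
  [2] 15/12 → 2 ('aa')
  [3] 12/16 → 3 ('aab')
  [4] 16/13 → 1 ('a')
  [5] 13/17 → 2 ('ab')
  [6] 17/14 → 0 ('')
  [7] 14/18 → 1 ('b')
  [8] 18/19 → 2 ('bb')
  [9] 19/0 → 2 ('bb')
  [10] 0/23 → 1 ('b')
  [11] 23/20 → 1 ('b')
  [12] 20/1 → 1 ('b')
  [13] 1/27 → 0 ('')
  [14] 27/10 → 1 ('c')
  [15] 10/26 → 1 ('c')
  [16] 26/9 → 2 ('cc')
  [17] 9/24 → 1 ('c')
  [18] 24/8 → 0 ('')
  [19] 8/7 → 1 ('d')
  [20] 7/3 → 2 ('dd')
  [21] 3/21 → 1 ('d')
  [22] 21/4 → 2 ('de')
  [23] 4/22 → 0 ('')
  [24] 22/25 → 1 ('e')
  [25] 25/6 → 1 ('e')
  [26] 6/2 → 3 ('edd')
  [27] 2/5 → 1 ('e')

[0, 4, 2, 3, 1, 2, 0, 1, 2, 2, 1, 1, 1, 0, 1, 1, 2, 1, 0, 1, 2, 1, 2, 0, 1, 1, 3, 1]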